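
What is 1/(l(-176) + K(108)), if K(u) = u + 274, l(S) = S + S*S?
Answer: 1/31182 ≈ 3.2070e-5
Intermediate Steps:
l(S) = S + S²
K(u) = 274 + u
1/(l(-176) + K(108)) = 1/(-176*(1 - 176) + (274 + 108)) = 1/(-176*(-175) + 382) = 1/(30800 + 382) = 1/31182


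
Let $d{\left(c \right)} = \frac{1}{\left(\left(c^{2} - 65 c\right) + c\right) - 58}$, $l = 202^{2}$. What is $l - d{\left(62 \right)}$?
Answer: $\frac{7426329}{182} \approx 40804.0$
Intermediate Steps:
$l = 40804$
$d{\left(c \right)} = \frac{1}{-58 + c^{2} - 64 c}$ ($d{\left(c \right)} = \frac{1}{\left(c^{2} - 64 c\right) - 58} = \frac{1}{-58 + c^{2} - 64 c}$)
$l - d{\left(62 \right)} = 40804 - \frac{1}{-58 + 62^{2} - 3968} = 40804 - \frac{1}{-58 + 3844 - 3968} = 40804 - \frac{1}{-182} = 40804 - - \frac{1}{182} = 40804 + \frac{1}{182} = \frac{7426329}{182}$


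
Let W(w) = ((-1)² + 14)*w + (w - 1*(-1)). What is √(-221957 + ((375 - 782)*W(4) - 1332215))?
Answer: I*√1580627 ≈ 1257.2*I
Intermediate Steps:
W(w) = 1 + 16*w (W(w) = (1 + 14)*w + (w + 1) = 15*w + (1 + w) = 1 + 16*w)
√(-221957 + ((375 - 782)*W(4) - 1332215)) = √(-221957 + ((375 - 782)*(1 + 16*4) - 1332215)) = √(-221957 + (-407*(1 + 64) - 1332215)) = √(-221957 + (-407*65 - 1332215)) = √(-221957 + (-26455 - 1332215)) = √(-221957 - 1358670) = √(-1580627) = I*√1580627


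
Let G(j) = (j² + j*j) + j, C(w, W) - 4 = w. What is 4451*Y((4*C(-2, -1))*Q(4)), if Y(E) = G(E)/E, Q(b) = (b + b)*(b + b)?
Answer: 4562275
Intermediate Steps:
Q(b) = 4*b² (Q(b) = (2*b)*(2*b) = 4*b²)
C(w, W) = 4 + w
G(j) = j + 2*j² (G(j) = (j² + j²) + j = 2*j² + j = j + 2*j²)
Y(E) = 1 + 2*E (Y(E) = (E*(1 + 2*E))/E = 1 + 2*E)
4451*Y((4*C(-2, -1))*Q(4)) = 4451*(1 + 2*((4*(4 - 2))*(4*4²))) = 4451*(1 + 2*((4*2)*(4*16))) = 4451*(1 + 2*(8*64)) = 4451*(1 + 2*512) = 4451*(1 + 1024) = 4451*1025 = 4562275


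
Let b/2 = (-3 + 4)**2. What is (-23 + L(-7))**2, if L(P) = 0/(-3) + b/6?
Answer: 4624/9 ≈ 513.78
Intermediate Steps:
b = 2 (b = 2*(-3 + 4)**2 = 2*1**2 = 2*1 = 2)
L(P) = 1/3 (L(P) = 0/(-3) + 2/6 = 0*(-1/3) + 2*(1/6) = 0 + 1/3 = 1/3)
(-23 + L(-7))**2 = (-23 + 1/3)**2 = (-68/3)**2 = 4624/9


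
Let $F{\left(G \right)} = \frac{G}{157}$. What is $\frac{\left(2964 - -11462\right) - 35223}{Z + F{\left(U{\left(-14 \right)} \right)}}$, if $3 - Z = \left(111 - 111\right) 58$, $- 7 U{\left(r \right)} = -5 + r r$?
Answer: $- \frac{22855903}{3106} \approx -7358.6$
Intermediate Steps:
$U{\left(r \right)} = \frac{5}{7} - \frac{r^{2}}{7}$ ($U{\left(r \right)} = - \frac{-5 + r r}{7} = - \frac{-5 + r^{2}}{7} = \frac{5}{7} - \frac{r^{2}}{7}$)
$Z = 3$ ($Z = 3 - \left(111 - 111\right) 58 = 3 - 0 \cdot 58 = 3 - 0 = 3 + 0 = 3$)
$F{\left(G \right)} = \frac{G}{157}$ ($F{\left(G \right)} = G \frac{1}{157} = \frac{G}{157}$)
$\frac{\left(2964 - -11462\right) - 35223}{Z + F{\left(U{\left(-14 \right)} \right)}} = \frac{\left(2964 - -11462\right) - 35223}{3 + \frac{\frac{5}{7} - \frac{\left(-14\right)^{2}}{7}}{157}} = \frac{\left(2964 + 11462\right) - 35223}{3 + \frac{\frac{5}{7} - 28}{157}} = \frac{14426 - 35223}{3 + \frac{\frac{5}{7} - 28}{157}} = - \frac{20797}{3 + \frac{1}{157} \left(- \frac{191}{7}\right)} = - \frac{20797}{3 - \frac{191}{1099}} = - \frac{20797}{\frac{3106}{1099}} = \left(-20797\right) \frac{1099}{3106} = - \frac{22855903}{3106}$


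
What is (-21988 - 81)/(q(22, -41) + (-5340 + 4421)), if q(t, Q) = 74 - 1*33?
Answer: 22069/878 ≈ 25.136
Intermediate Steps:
q(t, Q) = 41 (q(t, Q) = 74 - 33 = 41)
(-21988 - 81)/(q(22, -41) + (-5340 + 4421)) = (-21988 - 81)/(41 + (-5340 + 4421)) = -22069/(41 - 919) = -22069/(-878) = -22069*(-1/878) = 22069/878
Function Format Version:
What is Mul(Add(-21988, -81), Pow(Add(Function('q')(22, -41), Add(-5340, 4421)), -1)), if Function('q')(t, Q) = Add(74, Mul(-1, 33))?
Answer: Rational(22069, 878) ≈ 25.136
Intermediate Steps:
Function('q')(t, Q) = 41 (Function('q')(t, Q) = Add(74, -33) = 41)
Mul(Add(-21988, -81), Pow(Add(Function('q')(22, -41), Add(-5340, 4421)), -1)) = Mul(Add(-21988, -81), Pow(Add(41, Add(-5340, 4421)), -1)) = Mul(-22069, Pow(Add(41, -919), -1)) = Mul(-22069, Pow(-878, -1)) = Mul(-22069, Rational(-1, 878)) = Rational(22069, 878)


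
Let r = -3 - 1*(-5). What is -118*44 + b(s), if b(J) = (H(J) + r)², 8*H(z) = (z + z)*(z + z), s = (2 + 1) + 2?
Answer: -19927/4 ≈ -4981.8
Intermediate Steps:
r = 2 (r = -3 + 5 = 2)
s = 5 (s = 3 + 2 = 5)
H(z) = z²/2 (H(z) = ((z + z)*(z + z))/8 = ((2*z)*(2*z))/8 = (4*z²)/8 = z²/2)
b(J) = (2 + J²/2)² (b(J) = (J²/2 + 2)² = (2 + J²/2)²)
-118*44 + b(s) = -118*44 + (4 + 5²)²/4 = -5192 + (4 + 25)²/4 = -5192 + (¼)*29² = -5192 + (¼)*841 = -5192 + 841/4 = -19927/4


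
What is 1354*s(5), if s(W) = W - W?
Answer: 0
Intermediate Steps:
s(W) = 0
1354*s(5) = 1354*0 = 0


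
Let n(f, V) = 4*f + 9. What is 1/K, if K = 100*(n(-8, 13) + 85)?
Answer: 1/6200 ≈ 0.00016129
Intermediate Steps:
n(f, V) = 9 + 4*f
K = 6200 (K = 100*((9 + 4*(-8)) + 85) = 100*((9 - 32) + 85) = 100*(-23 + 85) = 100*62 = 6200)
1/K = 1/6200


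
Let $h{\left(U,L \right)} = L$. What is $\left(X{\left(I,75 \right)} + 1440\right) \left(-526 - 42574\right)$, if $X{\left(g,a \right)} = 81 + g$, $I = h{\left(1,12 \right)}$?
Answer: $-66072300$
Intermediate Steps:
$I = 12$
$\left(X{\left(I,75 \right)} + 1440\right) \left(-526 - 42574\right) = \left(\left(81 + 12\right) + 1440\right) \left(-526 - 42574\right) = \left(93 + 1440\right) \left(-43100\right) = 1533 \left(-43100\right) = -66072300$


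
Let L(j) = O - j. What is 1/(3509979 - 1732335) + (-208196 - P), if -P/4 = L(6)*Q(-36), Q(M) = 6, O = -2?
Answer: -370439677871/1777644 ≈ -2.0839e+5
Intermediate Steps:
L(j) = -2 - j
P = 192 (P = -4*(-2 - 1*6)*6 = -4*(-2 - 6)*6 = -(-32)*6 = -4*(-48) = 192)
1/(3509979 - 1732335) + (-208196 - P) = 1/(3509979 - 1732335) + (-208196 - 1*192) = 1/1777644 + (-208196 - 192) = 1/1777644 - 208388 = -370439677871/1777644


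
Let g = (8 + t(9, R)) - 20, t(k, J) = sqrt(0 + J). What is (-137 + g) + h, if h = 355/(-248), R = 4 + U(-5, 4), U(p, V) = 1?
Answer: -37307/248 + sqrt(5) ≈ -148.20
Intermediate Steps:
R = 5 (R = 4 + 1 = 5)
t(k, J) = sqrt(J)
h = -355/248 (h = 355*(-1/248) = -355/248 ≈ -1.4315)
g = -12 + sqrt(5) (g = (8 + sqrt(5)) - 20 = -12 + sqrt(5) ≈ -9.7639)
(-137 + g) + h = (-137 + (-12 + sqrt(5))) - 355/248 = (-149 + sqrt(5)) - 355/248 = -37307/248 + sqrt(5)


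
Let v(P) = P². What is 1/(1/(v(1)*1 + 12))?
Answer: 13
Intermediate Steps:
1/(1/(v(1)*1 + 12)) = 1/(1/(1²*1 + 12)) = 1/(1/(1*1 + 12)) = 1/(1/(1 + 12)) = 1/(1/13) = 13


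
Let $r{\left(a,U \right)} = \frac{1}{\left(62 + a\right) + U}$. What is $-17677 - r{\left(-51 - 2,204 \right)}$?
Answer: $- \frac{3765202}{213} \approx -17677.0$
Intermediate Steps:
$r{\left(a,U \right)} = \frac{1}{62 + U + a}$
$-17677 - r{\left(-51 - 2,204 \right)} = -17677 - \frac{1}{62 + 204 - 53} = -17677 - \frac{1}{213} = - \frac{3765202}{213}$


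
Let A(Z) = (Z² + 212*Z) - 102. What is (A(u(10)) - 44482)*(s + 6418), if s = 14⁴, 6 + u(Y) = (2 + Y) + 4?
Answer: -1899347576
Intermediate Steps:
u(Y) = Y (u(Y) = -6 + ((2 + Y) + 4) = -6 + (6 + Y) = Y)
s = 38416
A(Z) = -102 + Z² + 212*Z
(A(u(10)) - 44482)*(s + 6418) = ((-102 + 10² + 212*10) - 44482)*(38416 + 6418) = ((-102 + 100 + 2120) - 44482)*44834 = (2118 - 44482)*44834 = -42364*44834 = -1899347576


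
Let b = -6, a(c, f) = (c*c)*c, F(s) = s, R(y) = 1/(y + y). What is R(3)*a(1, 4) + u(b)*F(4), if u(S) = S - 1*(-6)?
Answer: ⅙ ≈ 0.16667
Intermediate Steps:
R(y) = 1/(2*y)
a(c, f) = c³ (a(c, f) = c²*c = c³)
u(S) = 6 + S (u(S) = S + 6 = 6 + S)
R(3)*a(1, 4) + u(b)*F(4) = ((½)/3)*1³ + (6 - 6)*4 = ((½)*(⅓))*1 + 0*4 = (⅙)*1 + 0 = ⅙ + 0 = ⅙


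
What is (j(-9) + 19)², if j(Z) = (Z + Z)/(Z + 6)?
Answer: 625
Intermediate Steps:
j(Z) = 2*Z/(6 + Z) (j(Z) = (2*Z)/(6 + Z) = 2*Z/(6 + Z))
(j(-9) + 19)² = (2*(-9)/(6 - 9) + 19)² = (2*(-9)/(-3) + 19)² = (2*(-9)*(-⅓) + 19)² = (6 + 19)² = 25² = 625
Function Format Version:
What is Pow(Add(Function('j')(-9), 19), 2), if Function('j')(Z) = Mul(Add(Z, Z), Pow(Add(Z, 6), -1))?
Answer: 625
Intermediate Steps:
Function('j')(Z) = Mul(2, Z, Pow(Add(6, Z), -1)) (Function('j')(Z) = Mul(Mul(2, Z), Pow(Add(6, Z), -1)) = Mul(2, Z, Pow(Add(6, Z), -1)))
Pow(Add(Function('j')(-9), 19), 2) = Pow(Add(Mul(2, -9, Pow(Add(6, -9), -1)), 19), 2) = Pow(Add(Mul(2, -9, Pow(-3, -1)), 19), 2) = Pow(Add(Mul(2, -9, Rational(-1, 3)), 19), 2) = Pow(Add(6, 19), 2) = Pow(25, 2) = 625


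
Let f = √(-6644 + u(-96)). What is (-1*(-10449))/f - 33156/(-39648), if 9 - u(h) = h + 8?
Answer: 2763/3304 - 10449*I*√6547/6547 ≈ 0.83626 - 129.14*I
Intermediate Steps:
u(h) = 1 - h (u(h) = 9 - (h + 8) = 9 - (8 + h) = 9 + (-8 - h) = 1 - h)
f = I*√6547 (f = √(-6644 + (1 - 1*(-96))) = √(-6644 + (1 + 96)) = √(-6644 + 97) = √(-6547) = I*√6547 ≈ 80.914*I)
(-1*(-10449))/f - 33156/(-39648) = (-1*(-10449))/((I*√6547)) - 33156/(-39648) = 10449*(-I*√6547/6547) - 33156*(-1/39648) = -10449*I*√6547/6547 + 2763/3304 = 2763/3304 - 10449*I*√6547/6547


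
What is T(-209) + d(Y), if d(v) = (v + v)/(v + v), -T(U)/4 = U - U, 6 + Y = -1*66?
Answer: 1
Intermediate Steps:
Y = -72 (Y = -6 - 1*66 = -6 - 66 = -72)
T(U) = 0 (T(U) = -4*(U - U) = -4*0 = 0)
d(v) = 1 (d(v) = (2*v)/((2*v)) = (2*v)*(1/(2*v)) = 1)
T(-209) + d(Y) = 0 + 1 = 1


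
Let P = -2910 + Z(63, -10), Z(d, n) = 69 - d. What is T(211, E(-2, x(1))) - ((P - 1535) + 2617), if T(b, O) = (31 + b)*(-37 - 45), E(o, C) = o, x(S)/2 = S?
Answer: -18022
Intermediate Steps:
x(S) = 2*S
P = -2904 (P = -2910 + (69 - 1*63) = -2910 + (69 - 63) = -2910 + 6 = -2904)
T(b, O) = -2542 - 82*b (T(b, O) = (31 + b)*(-82) = -2542 - 82*b)
T(211, E(-2, x(1))) - ((P - 1535) + 2617) = (-2542 - 82*211) - ((-2904 - 1535) + 2617) = (-2542 - 17302) - (-4439 + 2617) = -19844 - 1*(-1822) = -19844 + 1822 = -18022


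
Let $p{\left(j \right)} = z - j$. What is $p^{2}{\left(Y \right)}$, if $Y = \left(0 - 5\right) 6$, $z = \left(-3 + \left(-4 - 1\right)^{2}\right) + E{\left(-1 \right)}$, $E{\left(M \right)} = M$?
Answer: $2601$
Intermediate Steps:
$z = 21$ ($z = \left(-3 + \left(-4 - 1\right)^{2}\right) - 1 = \left(-3 + \left(-5\right)^{2}\right) - 1 = \left(-3 + 25\right) - 1 = 22 - 1 = 21$)
$Y = -30$ ($Y = \left(-5\right) 6 = -30$)
$p{\left(j \right)} = 21 - j$
$p^{2}{\left(Y \right)} = \left(21 - -30\right)^{2} = \left(21 + 30\right)^{2} = 51^{2} = 2601$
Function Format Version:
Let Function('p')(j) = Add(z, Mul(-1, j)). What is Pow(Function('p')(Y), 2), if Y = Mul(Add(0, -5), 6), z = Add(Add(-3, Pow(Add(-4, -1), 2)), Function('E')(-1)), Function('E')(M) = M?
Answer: 2601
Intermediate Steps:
z = 21 (z = Add(Add(-3, Pow(Add(-4, -1), 2)), -1) = Add(Add(-3, Pow(-5, 2)), -1) = Add(Add(-3, 25), -1) = Add(22, -1) = 21)
Y = -30 (Y = Mul(-5, 6) = -30)
Function('p')(j) = Add(21, Mul(-1, j))
Pow(Function('p')(Y), 2) = Pow(Add(21, Mul(-1, -30)), 2) = Pow(Add(21, 30), 2) = Pow(51, 2) = 2601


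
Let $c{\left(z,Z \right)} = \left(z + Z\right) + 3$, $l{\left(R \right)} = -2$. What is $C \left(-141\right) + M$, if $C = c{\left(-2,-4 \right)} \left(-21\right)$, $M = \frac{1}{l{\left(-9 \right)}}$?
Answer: $- \frac{17767}{2} \approx -8883.5$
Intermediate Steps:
$c{\left(z,Z \right)} = 3 + Z + z$ ($c{\left(z,Z \right)} = \left(Z + z\right) + 3 = 3 + Z + z$)
$M = - \frac{1}{2}$ ($M = \frac{1}{-2} = - \frac{1}{2} \approx -0.5$)
$C = 63$ ($C = \left(3 - 4 - 2\right) \left(-21\right) = \left(-3\right) \left(-21\right) = 63$)
$C \left(-141\right) + M = 63 \left(-141\right) - \frac{1}{2} = -8883 - \frac{1}{2} = - \frac{17767}{2}$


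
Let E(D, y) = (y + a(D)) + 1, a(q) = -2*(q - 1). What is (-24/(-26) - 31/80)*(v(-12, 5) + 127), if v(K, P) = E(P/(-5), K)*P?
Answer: 12811/260 ≈ 49.273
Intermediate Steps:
a(q) = 2 - 2*q (a(q) = -2*(-1 + q) = 2 - 2*q)
E(D, y) = 3 + y - 2*D (E(D, y) = (y + (2 - 2*D)) + 1 = (2 + y - 2*D) + 1 = 3 + y - 2*D)
v(K, P) = P*(3 + K + 2*P/5) (v(K, P) = (3 + K - 2*P/(-5))*P = (3 + K - 2*P*(-1)/5)*P = (3 + K - (-2)*P/5)*P = (3 + K + 2*P/5)*P = P*(3 + K + 2*P/5))
(-24/(-26) - 31/80)*(v(-12, 5) + 127) = (-24/(-26) - 31/80)*((⅕)*5*(15 + 2*5 + 5*(-12)) + 127) = (-24*(-1/26) - 31*1/80)*((⅕)*5*(15 + 10 - 60) + 127) = (12/13 - 31/80)*((⅕)*5*(-35) + 127) = 557*(-35 + 127)/1040 = (557/1040)*92 = 12811/260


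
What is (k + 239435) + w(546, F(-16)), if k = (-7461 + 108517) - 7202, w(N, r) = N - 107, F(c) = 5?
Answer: 333728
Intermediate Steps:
w(N, r) = -107 + N
k = 93854 (k = 101056 - 7202 = 93854)
(k + 239435) + w(546, F(-16)) = (93854 + 239435) + (-107 + 546) = 333289 + 439 = 333728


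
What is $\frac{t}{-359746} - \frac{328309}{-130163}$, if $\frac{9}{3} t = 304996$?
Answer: $\frac{157312177097}{70238427897} \approx 2.2397$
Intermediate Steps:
$t = \frac{304996}{3}$ ($t = \frac{1}{3} \cdot 304996 = \frac{304996}{3} \approx 1.0167 \cdot 10^{5}$)
$\frac{t}{-359746} - \frac{328309}{-130163} = \frac{304996}{3 \left(-359746\right)} - \frac{328309}{-130163} = \frac{304996}{3} \left(- \frac{1}{359746}\right) - - \frac{328309}{130163} = - \frac{152498}{539619} + \frac{328309}{130163} = \frac{157312177097}{70238427897}$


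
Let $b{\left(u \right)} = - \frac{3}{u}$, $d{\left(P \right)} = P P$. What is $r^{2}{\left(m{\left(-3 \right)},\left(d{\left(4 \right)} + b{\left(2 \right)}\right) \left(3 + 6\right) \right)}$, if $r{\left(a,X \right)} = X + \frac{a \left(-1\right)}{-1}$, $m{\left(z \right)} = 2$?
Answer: $\frac{70225}{4} \approx 17556.0$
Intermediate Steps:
$d{\left(P \right)} = P^{2}$
$r{\left(a,X \right)} = X + a$ ($r{\left(a,X \right)} = X + - a \left(-1\right) = X + a$)
$r^{2}{\left(m{\left(-3 \right)},\left(d{\left(4 \right)} + b{\left(2 \right)}\right) \left(3 + 6\right) \right)} = \left(\left(4^{2} - \frac{3}{2}\right) \left(3 + 6\right) + 2\right)^{2} = \left(\left(16 - \frac{3}{2}\right) 9 + 2\right)^{2} = \left(\frac{29}{2} \cdot 9 + 2\right)^{2} = \left(\frac{261}{2} + 2\right)^{2} = \left(\frac{265}{2}\right)^{2} = \frac{70225}{4}$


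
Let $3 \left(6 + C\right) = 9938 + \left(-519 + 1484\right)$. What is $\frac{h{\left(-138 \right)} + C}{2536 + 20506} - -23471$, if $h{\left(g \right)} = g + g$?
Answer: $\frac{1622466403}{69126} \approx 23471.0$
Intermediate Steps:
$h{\left(g \right)} = 2 g$
$C = \frac{10885}{3}$ ($C = -6 + \frac{9938 + \left(-519 + 1484\right)}{3} = -6 + \frac{9938 + 965}{3} = -6 + \frac{1}{3} \cdot 10903 = -6 + \frac{10903}{3} = \frac{10885}{3} \approx 3628.3$)
$\frac{h{\left(-138 \right)} + C}{2536 + 20506} - -23471 = \frac{2 \left(-138\right) + \frac{10885}{3}}{2536 + 20506} - -23471 = \frac{-276 + \frac{10885}{3}}{23042} + 23471 = \frac{10057}{3} \cdot \frac{1}{23042} + 23471 = \frac{10057}{69126} + 23471 = \frac{1622466403}{69126}$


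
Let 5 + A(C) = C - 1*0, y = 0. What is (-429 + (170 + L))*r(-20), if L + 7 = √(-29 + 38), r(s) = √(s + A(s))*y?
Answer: 0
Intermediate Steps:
A(C) = -5 + C (A(C) = -5 + (C - 1*0) = -5 + (C + 0) = -5 + C)
r(s) = 0 (r(s) = √(s + (-5 + s))*0 = √(-5 + 2*s)*0 = 0)
L = -4 (L = -7 + √(-29 + 38) = -7 + √9 = -7 + 3 = -4)
(-429 + (170 + L))*r(-20) = (-429 + (170 - 4))*0 = (-429 + 166)*0 = -263*0 = 0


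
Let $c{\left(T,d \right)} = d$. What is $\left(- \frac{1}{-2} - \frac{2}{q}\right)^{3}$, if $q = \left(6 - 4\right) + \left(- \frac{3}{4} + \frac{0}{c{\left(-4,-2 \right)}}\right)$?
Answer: $- \frac{1331}{1000} \approx -1.331$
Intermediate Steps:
$q = \frac{5}{4}$ ($q = \left(6 - 4\right) + \left(- \frac{3}{4} + \frac{0}{-2}\right) = 2 + \left(\left(-3\right) \frac{1}{4} + 0 \left(- \frac{1}{2}\right)\right) = 2 + \left(- \frac{3}{4} + 0\right) = 2 - \frac{3}{4} = \frac{5}{4} \approx 1.25$)
$\left(- \frac{1}{-2} - \frac{2}{q}\right)^{3} = \left(- \frac{1}{-2} - \frac{2}{\frac{5}{4}}\right)^{3} = \left(\left(-1\right) \left(- \frac{1}{2}\right) - \frac{8}{5}\right)^{3} = \left(\frac{1}{2} - \frac{8}{5}\right)^{3} = \left(- \frac{11}{10}\right)^{3} = - \frac{1331}{1000}$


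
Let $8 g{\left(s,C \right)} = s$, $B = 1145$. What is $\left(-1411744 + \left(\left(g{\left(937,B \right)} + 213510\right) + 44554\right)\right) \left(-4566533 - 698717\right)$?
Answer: $\frac{24295187710375}{4} \approx 6.0738 \cdot 10^{12}$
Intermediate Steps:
$g{\left(s,C \right)} = \frac{s}{8}$
$\left(-1411744 + \left(\left(g{\left(937,B \right)} + 213510\right) + 44554\right)\right) \left(-4566533 - 698717\right) = \left(-1411744 + \left(\left(\frac{1}{8} \cdot 937 + 213510\right) + 44554\right)\right) \left(-4566533 - 698717\right) = \left(-1411744 + \left(\left(\frac{937}{8} + 213510\right) + 44554\right)\right) \left(-5265250\right) = \left(-1411744 + \left(\frac{1709017}{8} + 44554\right)\right) \left(-5265250\right) = \left(-1411744 + \frac{2065449}{8}\right) \left(-5265250\right) = \left(- \frac{9228503}{8}\right) \left(-5265250\right) = \frac{24295187710375}{4}$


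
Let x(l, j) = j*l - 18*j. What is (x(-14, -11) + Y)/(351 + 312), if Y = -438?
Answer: -86/663 ≈ -0.12971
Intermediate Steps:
x(l, j) = -18*j + j*l
(x(-14, -11) + Y)/(351 + 312) = (-11*(-18 - 14) - 438)/(351 + 312) = (-11*(-32) - 438)/663 = (352 - 438)*(1/663) = -86*1/663 = -86/663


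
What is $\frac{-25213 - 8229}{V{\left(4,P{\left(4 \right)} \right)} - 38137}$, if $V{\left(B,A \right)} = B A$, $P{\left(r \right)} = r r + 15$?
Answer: $\frac{33442}{38013} \approx 0.87975$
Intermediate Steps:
$P{\left(r \right)} = 15 + r^{2}$ ($P{\left(r \right)} = r^{2} + 15 = 15 + r^{2}$)
$V{\left(B,A \right)} = A B$
$\frac{-25213 - 8229}{V{\left(4,P{\left(4 \right)} \right)} - 38137} = \frac{-25213 - 8229}{\left(15 + 4^{2}\right) 4 - 38137} = \frac{-25213 - 8229}{\left(15 + 16\right) 4 - 38137} = \frac{-25213 - 8229}{31 \cdot 4 - 38137} = - \frac{33442}{124 - 38137} = - \frac{33442}{-38013} = \left(-33442\right) \left(- \frac{1}{38013}\right) = \frac{33442}{38013}$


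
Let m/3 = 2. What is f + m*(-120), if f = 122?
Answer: -598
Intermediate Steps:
m = 6 (m = 3*2 = 6)
f + m*(-120) = 122 + 6*(-120) = 122 - 720 = -598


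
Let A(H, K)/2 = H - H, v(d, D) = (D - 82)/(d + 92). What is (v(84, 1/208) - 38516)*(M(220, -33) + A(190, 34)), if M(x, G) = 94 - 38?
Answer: -9870075481/4576 ≈ -2.1569e+6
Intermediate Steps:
M(x, G) = 56
v(d, D) = (-82 + D)/(92 + d)
A(H, K) = 0 (A(H, K) = 2*(H - H) = 2*0 = 0)
(v(84, 1/208) - 38516)*(M(220, -33) + A(190, 34)) = ((-82 + 1/208)/(92 + 84) - 38516)*(56 + 0) = ((-82 + 1/208)/176 - 38516)*56 = ((1/176)*(-17055/208) - 38516)*56 = (-17055/36608 - 38516)*56 = -1410010783/36608*56 = -9870075481/4576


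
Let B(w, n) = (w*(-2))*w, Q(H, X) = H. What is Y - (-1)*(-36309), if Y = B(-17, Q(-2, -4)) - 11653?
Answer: -48540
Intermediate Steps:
B(w, n) = -2*w² (B(w, n) = (-2*w)*w = -2*w²)
Y = -12231 (Y = -2*(-17)² - 11653 = -2*289 - 11653 = -578 - 11653 = -12231)
Y - (-1)*(-36309) = -12231 - (-1)*(-36309) = -12231 - 1*36309 = -12231 - 36309 = -48540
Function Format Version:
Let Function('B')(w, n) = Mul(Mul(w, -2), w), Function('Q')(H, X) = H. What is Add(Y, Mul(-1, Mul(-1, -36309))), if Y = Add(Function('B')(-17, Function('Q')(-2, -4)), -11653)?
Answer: -48540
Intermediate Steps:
Function('B')(w, n) = Mul(-2, Pow(w, 2)) (Function('B')(w, n) = Mul(Mul(-2, w), w) = Mul(-2, Pow(w, 2)))
Y = -12231 (Y = Add(Mul(-2, Pow(-17, 2)), -11653) = Add(Mul(-2, 289), -11653) = Add(-578, -11653) = -12231)
Add(Y, Mul(-1, Mul(-1, -36309))) = Add(-12231, Mul(-1, Mul(-1, -36309))) = Add(-12231, Mul(-1, 36309)) = Add(-12231, -36309) = -48540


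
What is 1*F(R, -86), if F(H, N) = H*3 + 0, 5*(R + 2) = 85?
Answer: 45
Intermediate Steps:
R = 15 (R = -2 + (⅕)*85 = -2 + 17 = 15)
F(H, N) = 3*H (F(H, N) = 3*H + 0 = 3*H)
1*F(R, -86) = 1*(3*15) = 1*45 = 45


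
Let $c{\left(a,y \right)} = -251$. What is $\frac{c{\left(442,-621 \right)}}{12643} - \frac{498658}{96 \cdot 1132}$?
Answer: $- \frac{3165904883}{686970048} \approx -4.6085$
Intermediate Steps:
$\frac{c{\left(442,-621 \right)}}{12643} - \frac{498658}{96 \cdot 1132} = - \frac{251}{12643} - \frac{498658}{96 \cdot 1132} = \left(-251\right) \frac{1}{12643} - \frac{498658}{108672} = - \frac{251}{12643} - \frac{249329}{54336} = - \frac{3165904883}{686970048}$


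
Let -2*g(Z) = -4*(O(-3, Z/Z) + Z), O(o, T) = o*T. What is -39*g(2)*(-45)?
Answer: -3510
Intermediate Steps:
O(o, T) = T*o
g(Z) = -6 + 2*Z (g(Z) = -(-2)*((Z/Z)*(-3) + Z) = -(-2)*(1*(-3) + Z) = -(-2)*(-3 + Z) = -(12 - 4*Z)/2 = -6 + 2*Z)
-39*g(2)*(-45) = -39*(-6 + 2*2)*(-45) = -39*(-6 + 4)*(-45) = -39*(-2)*(-45) = 78*(-45) = -3510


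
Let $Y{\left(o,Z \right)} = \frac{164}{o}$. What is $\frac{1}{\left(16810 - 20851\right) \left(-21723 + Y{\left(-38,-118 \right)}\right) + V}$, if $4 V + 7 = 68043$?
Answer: $\frac{19}{1668524750} \approx 1.1387 \cdot 10^{-8}$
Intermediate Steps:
$V = 17009$ ($V = - \frac{7}{4} + \frac{1}{4} \cdot 68043 = - \frac{7}{4} + \frac{68043}{4} = 17009$)
$\frac{1}{\left(16810 - 20851\right) \left(-21723 + Y{\left(-38,-118 \right)}\right) + V} = \frac{1}{\left(16810 - 20851\right) \left(-21723 + \frac{164}{-38}\right) + 17009} = \frac{1}{- 4041 \left(-21723 + 164 \left(- \frac{1}{38}\right)\right) + 17009} = \frac{1}{- 4041 \left(-21723 - \frac{82}{19}\right) + 17009} = \frac{1}{\left(-4041\right) \left(- \frac{412819}{19}\right) + 17009} = \frac{1}{\frac{1668201579}{19} + 17009} = \frac{1}{\frac{1668524750}{19}} = \frac{19}{1668524750}$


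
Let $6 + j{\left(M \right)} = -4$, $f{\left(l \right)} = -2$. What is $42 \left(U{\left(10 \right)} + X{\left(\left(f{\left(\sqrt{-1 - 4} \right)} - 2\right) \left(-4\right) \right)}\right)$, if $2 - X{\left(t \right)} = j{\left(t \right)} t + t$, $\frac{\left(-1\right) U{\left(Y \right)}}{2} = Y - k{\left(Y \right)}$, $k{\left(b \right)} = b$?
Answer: $6132$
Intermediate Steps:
$j{\left(M \right)} = -10$ ($j{\left(M \right)} = -6 - 4 = -10$)
$U{\left(Y \right)} = 0$ ($U{\left(Y \right)} = - 2 \left(Y - Y\right) = \left(-2\right) 0 = 0$)
$X{\left(t \right)} = 2 + 9 t$ ($X{\left(t \right)} = 2 - \left(- 10 t + t\right) = 2 - - 9 t = 2 + 9 t$)
$42 \left(U{\left(10 \right)} + X{\left(\left(f{\left(\sqrt{-1 - 4} \right)} - 2\right) \left(-4\right) \right)}\right) = 42 \left(0 + \left(2 + 9 \left(-2 - 2\right) \left(-4\right)\right)\right) = 42 \left(0 + \left(2 + 9 \left(\left(-4\right) \left(-4\right)\right)\right)\right) = 42 \left(0 + \left(2 + 9 \cdot 16\right)\right) = 42 \left(0 + \left(2 + 144\right)\right) = 42 \left(0 + 146\right) = 42 \cdot 146 = 6132$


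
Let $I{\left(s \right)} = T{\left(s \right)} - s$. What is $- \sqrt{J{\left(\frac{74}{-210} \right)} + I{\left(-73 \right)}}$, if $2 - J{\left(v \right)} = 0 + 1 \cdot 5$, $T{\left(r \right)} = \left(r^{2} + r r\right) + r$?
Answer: $- \sqrt{10655} \approx -103.22$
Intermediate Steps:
$T{\left(r \right)} = r + 2 r^{2}$ ($T{\left(r \right)} = \left(r^{2} + r^{2}\right) + r = 2 r^{2} + r = r + 2 r^{2}$)
$J{\left(v \right)} = -3$ ($J{\left(v \right)} = 2 - \left(0 + 1 \cdot 5\right) = 2 - \left(0 + 5\right) = 2 - 5 = -3$)
$I{\left(s \right)} = - s + s \left(1 + 2 s\right)$ ($I{\left(s \right)} = s \left(1 + 2 s\right) - s = - s + s \left(1 + 2 s\right)$)
$- \sqrt{J{\left(\frac{74}{-210} \right)} + I{\left(-73 \right)}} = - \sqrt{-3 + 2 \left(-73\right)^{2}} = - \sqrt{-3 + 2 \cdot 5329} = - \sqrt{-3 + 10658} = - \sqrt{10655}$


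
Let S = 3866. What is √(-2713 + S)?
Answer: √1153 ≈ 33.956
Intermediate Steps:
√(-2713 + S) = √(-2713 + 3866) = √1153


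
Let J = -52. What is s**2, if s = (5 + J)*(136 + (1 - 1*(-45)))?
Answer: 73170916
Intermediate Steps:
s = -8554 (s = (5 - 52)*(136 + (1 - 1*(-45))) = -47*(136 + (1 + 45)) = -47*(136 + 46) = -47*182 = -8554)
s**2 = (-8554)**2 = 73170916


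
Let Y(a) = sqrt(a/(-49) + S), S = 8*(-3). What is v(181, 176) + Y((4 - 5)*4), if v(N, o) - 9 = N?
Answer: 190 + 2*I*sqrt(293)/7 ≈ 190.0 + 4.8906*I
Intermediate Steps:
v(N, o) = 9 + N
S = -24
Y(a) = sqrt(-24 - a/49) (Y(a) = sqrt(a/(-49) - 24) = sqrt(a*(-1/49) - 24) = sqrt(-a/49 - 24) = sqrt(-24 - a/49))
v(181, 176) + Y((4 - 5)*4) = (9 + 181) + sqrt(-1176 - (4 - 5)*4)/7 = 190 + sqrt(-1176 - (-1)*4)/7 = 190 + sqrt(-1176 - 1*(-4))/7 = 190 + sqrt(-1176 + 4)/7 = 190 + sqrt(-1172)/7 = 190 + (2*I*sqrt(293))/7 = 190 + 2*I*sqrt(293)/7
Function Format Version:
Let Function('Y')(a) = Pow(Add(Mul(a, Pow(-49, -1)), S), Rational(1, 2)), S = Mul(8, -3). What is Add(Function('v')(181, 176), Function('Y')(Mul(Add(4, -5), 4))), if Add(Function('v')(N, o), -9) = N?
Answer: Add(190, Mul(Rational(2, 7), I, Pow(293, Rational(1, 2)))) ≈ Add(190.00, Mul(4.8906, I))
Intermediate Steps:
Function('v')(N, o) = Add(9, N)
S = -24
Function('Y')(a) = Pow(Add(-24, Mul(Rational(-1, 49), a)), Rational(1, 2)) (Function('Y')(a) = Pow(Add(Mul(a, Pow(-49, -1)), -24), Rational(1, 2)) = Pow(Add(Mul(a, Rational(-1, 49)), -24), Rational(1, 2)) = Pow(Add(Mul(Rational(-1, 49), a), -24), Rational(1, 2)) = Pow(Add(-24, Mul(Rational(-1, 49), a)), Rational(1, 2)))
Add(Function('v')(181, 176), Function('Y')(Mul(Add(4, -5), 4))) = Add(Add(9, 181), Mul(Rational(1, 7), Pow(Add(-1176, Mul(-1, Mul(Add(4, -5), 4))), Rational(1, 2)))) = Add(190, Mul(Rational(1, 7), Pow(Add(-1176, Mul(-1, Mul(-1, 4))), Rational(1, 2)))) = Add(190, Mul(Rational(1, 7), Pow(Add(-1176, Mul(-1, -4)), Rational(1, 2)))) = Add(190, Mul(Rational(1, 7), Pow(Add(-1176, 4), Rational(1, 2)))) = Add(190, Mul(Rational(1, 7), Pow(-1172, Rational(1, 2)))) = Add(190, Mul(Rational(1, 7), Mul(2, I, Pow(293, Rational(1, 2))))) = Add(190, Mul(Rational(2, 7), I, Pow(293, Rational(1, 2))))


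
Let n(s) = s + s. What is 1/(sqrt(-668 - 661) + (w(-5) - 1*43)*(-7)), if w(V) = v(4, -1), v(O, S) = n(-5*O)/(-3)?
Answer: 1869/400090 - 9*I*sqrt(1329)/400090 ≈ 0.0046714 - 0.00082006*I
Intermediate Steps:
n(s) = 2*s
v(O, S) = 10*O/3 (v(O, S) = (2*(-5*O))/(-3) = -10*O*(-1/3) = 10*O/3)
w(V) = 40/3 (w(V) = (10/3)*4 = 40/3)
1/(sqrt(-668 - 661) + (w(-5) - 1*43)*(-7)) = 1/(sqrt(-668 - 661) + (40/3 - 1*43)*(-7)) = 1/(sqrt(-1329) + (40/3 - 43)*(-7)) = 1/(I*sqrt(1329) - 89/3*(-7)) = 1/(I*sqrt(1329) + 623/3) = 1/(623/3 + I*sqrt(1329))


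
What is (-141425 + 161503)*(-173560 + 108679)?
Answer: -1302680718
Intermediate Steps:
(-141425 + 161503)*(-173560 + 108679) = 20078*(-64881) = -1302680718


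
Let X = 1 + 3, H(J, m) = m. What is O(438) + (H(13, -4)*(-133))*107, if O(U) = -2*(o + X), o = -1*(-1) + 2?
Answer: 56910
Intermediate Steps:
o = 3 (o = 1 + 2 = 3)
X = 4
O(U) = -14 (O(U) = -2*(3 + 4) = -2*7 = -14)
O(438) + (H(13, -4)*(-133))*107 = -14 - 4*(-133)*107 = -14 + 532*107 = -14 + 56924 = 56910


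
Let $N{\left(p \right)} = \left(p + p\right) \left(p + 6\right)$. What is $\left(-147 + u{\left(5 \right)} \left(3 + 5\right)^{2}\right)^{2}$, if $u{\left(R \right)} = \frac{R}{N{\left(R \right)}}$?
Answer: $\frac{2512225}{121} \approx 20762.0$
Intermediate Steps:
$N{\left(p \right)} = 2 p \left(6 + p\right)$
$u{\left(R \right)} = \frac{1}{2 \left(6 + R\right)}$ ($u{\left(R \right)} = \frac{R}{2 R \left(6 + R\right)} = R \frac{1}{2 R \left(6 + R\right)} = \frac{1}{2 \left(6 + R\right)}$)
$\left(-147 + u{\left(5 \right)} \left(3 + 5\right)^{2}\right)^{2} = \left(-147 + \frac{1}{2 \left(6 + 5\right)} \left(3 + 5\right)^{2}\right)^{2} = \left(-147 + \frac{1}{2 \cdot 11} \cdot 8^{2}\right)^{2} = \left(-147 + \frac{1}{2} \cdot \frac{1}{11} \cdot 64\right)^{2} = \left(-147 + \frac{1}{22} \cdot 64\right)^{2} = \left(-147 + \frac{32}{11}\right)^{2} = \left(- \frac{1585}{11}\right)^{2} = \frac{2512225}{121}$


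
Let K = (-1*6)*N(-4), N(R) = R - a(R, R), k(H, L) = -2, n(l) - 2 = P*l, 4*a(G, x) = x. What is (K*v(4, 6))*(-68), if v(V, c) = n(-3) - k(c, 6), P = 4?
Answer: 9792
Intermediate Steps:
a(G, x) = x/4
n(l) = 2 + 4*l
N(R) = 3*R/4 (N(R) = R - R/4 = 3*R/4)
v(V, c) = -8 (v(V, c) = (2 + 4*(-3)) - 1*(-2) = (2 - 12) + 2 = -10 + 2 = -8)
K = 18 (K = (-1*6)*((¾)*(-4)) = -6*(-3) = 18)
(K*v(4, 6))*(-68) = (18*(-8))*(-68) = -144*(-68) = 9792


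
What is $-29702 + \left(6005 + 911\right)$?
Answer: $-22786$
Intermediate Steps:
$-29702 + \left(6005 + 911\right) = -29702 + 6916 = -22786$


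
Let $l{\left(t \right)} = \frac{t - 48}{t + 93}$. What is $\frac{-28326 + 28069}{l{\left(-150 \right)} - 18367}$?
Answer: $\frac{4883}{348907} \approx 0.013995$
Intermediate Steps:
$l{\left(t \right)} = \frac{-48 + t}{93 + t}$
$\frac{-28326 + 28069}{l{\left(-150 \right)} - 18367} = \frac{-28326 + 28069}{\frac{-48 - 150}{93 - 150} - 18367} = - \frac{257}{\frac{1}{-57} \left(-198\right) - 18367} = - \frac{257}{\left(- \frac{1}{57}\right) \left(-198\right) - 18367} = - \frac{257}{\frac{66}{19} - 18367} = - \frac{257}{- \frac{348907}{19}} = \left(-257\right) \left(- \frac{19}{348907}\right) = \frac{4883}{348907}$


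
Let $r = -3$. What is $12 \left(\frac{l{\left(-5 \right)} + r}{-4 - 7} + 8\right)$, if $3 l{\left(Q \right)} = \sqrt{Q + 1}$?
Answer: $\frac{1092}{11} - \frac{8 i}{11} \approx 99.273 - 0.72727 i$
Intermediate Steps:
$l{\left(Q \right)} = \frac{\sqrt{1 + Q}}{3}$ ($l{\left(Q \right)} = \frac{\sqrt{Q + 1}}{3} = \frac{\sqrt{1 + Q}}{3}$)
$12 \left(\frac{l{\left(-5 \right)} + r}{-4 - 7} + 8\right) = 12 \left(\frac{\frac{\sqrt{1 - 5}}{3} - 3}{-4 - 7} + 8\right) = 12 \left(\frac{\frac{\sqrt{-4}}{3} - 3}{-11} + 8\right) = 12 \left(\left(\frac{2 i}{3} - 3\right) \left(- \frac{1}{11}\right) + 8\right) = 12 \left(\left(-3 + \frac{2 i}{3}\right) \left(- \frac{1}{11}\right) + 8\right) = 12 \left(\left(\frac{3}{11} - \frac{2 i}{33}\right) + 8\right) = 12 \left(\frac{91}{11} - \frac{2 i}{33}\right) = \frac{1092}{11} - \frac{8 i}{11}$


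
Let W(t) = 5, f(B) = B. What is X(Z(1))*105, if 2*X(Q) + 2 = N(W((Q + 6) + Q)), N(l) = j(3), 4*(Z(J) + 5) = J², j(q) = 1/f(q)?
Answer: -175/2 ≈ -87.500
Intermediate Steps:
j(q) = 1/q
Z(J) = -5 + J²/4
N(l) = ⅓ (N(l) = 1/3 = ⅓)
X(Q) = -⅚ (X(Q) = -1 + (½)*(⅓) = -1 + ⅙ = -⅚)
X(Z(1))*105 = -⅚*105 = -175/2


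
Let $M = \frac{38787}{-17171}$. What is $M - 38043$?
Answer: $- \frac{93325020}{2453} \approx -38045.0$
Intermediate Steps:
$M = - \frac{5541}{2453}$ ($M = 38787 \left(- \frac{1}{17171}\right) = - \frac{5541}{2453} \approx -2.2589$)
$M - 38043 = - \frac{5541}{2453} - 38043 = - \frac{93325020}{2453}$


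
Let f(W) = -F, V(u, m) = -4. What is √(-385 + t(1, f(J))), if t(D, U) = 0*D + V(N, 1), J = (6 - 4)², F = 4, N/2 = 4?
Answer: I*√389 ≈ 19.723*I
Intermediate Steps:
N = 8 (N = 2*4 = 8)
J = 4 (J = 2² = 4)
f(W) = -4 (f(W) = -1*4 = -4)
t(D, U) = -4 (t(D, U) = 0*D - 4 = 0 - 4 = -4)
√(-385 + t(1, f(J))) = √(-385 - 4) = √(-389) = I*√389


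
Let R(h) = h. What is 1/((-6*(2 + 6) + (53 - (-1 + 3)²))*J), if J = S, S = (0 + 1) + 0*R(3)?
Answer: 1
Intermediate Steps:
S = 1 (S = (0 + 1) + 0*3 = 1 + 0 = 1)
J = 1
1/((-6*(2 + 6) + (53 - (-1 + 3)²))*J) = 1/((-6*(2 + 6) + (53 - (-1 + 3)²))*1) = 1/((-6*8 + (53 - 1*2²))*1) = 1/((-48 + (53 - 1*4))*1) = 1/((-48 + (53 - 4))*1) = 1/((-48 + 49)*1) = 1/(1*1) = 1/1 = 1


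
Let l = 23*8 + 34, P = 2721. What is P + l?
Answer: 2939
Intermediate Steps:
l = 218 (l = 184 + 34 = 218)
P + l = 2721 + 218 = 2939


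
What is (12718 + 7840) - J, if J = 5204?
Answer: 15354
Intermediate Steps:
(12718 + 7840) - J = (12718 + 7840) - 1*5204 = 20558 - 5204 = 15354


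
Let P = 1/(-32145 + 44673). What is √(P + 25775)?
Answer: √28093100487/1044 ≈ 160.55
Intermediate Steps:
P = 1/12528 ≈ 7.9821e-5
√(P + 25775) = √(1/12528 + 25775) = √(322909201/12528) = √28093100487/1044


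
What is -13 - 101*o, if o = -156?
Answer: 15743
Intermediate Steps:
-13 - 101*o = -13 - 101*(-156) = -13 + 15756 = 15743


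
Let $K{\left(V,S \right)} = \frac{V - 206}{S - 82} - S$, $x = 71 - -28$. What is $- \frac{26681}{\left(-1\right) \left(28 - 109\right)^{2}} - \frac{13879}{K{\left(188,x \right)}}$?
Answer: $\frac{6557228}{45927} \approx 142.77$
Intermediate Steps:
$x = 99$ ($x = 71 + 28 = 99$)
$K{\left(V,S \right)} = - S + \frac{-206 + V}{-82 + S}$ ($K{\left(V,S \right)} = \frac{-206 + V}{-82 + S} - S = - S + \frac{-206 + V}{-82 + S}$)
$- \frac{26681}{\left(-1\right) \left(28 - 109\right)^{2}} - \frac{13879}{K{\left(188,x \right)}} = - \frac{26681}{\left(-1\right) \left(28 - 109\right)^{2}} - \frac{13879}{\frac{1}{-82 + 99} \left(-206 + 188 - 99^{2} + 82 \cdot 99\right)} = - \frac{26681}{\left(-1\right) \left(-81\right)^{2}} - \frac{13879}{\frac{1}{17} \left(-206 + 188 - 9801 + 8118\right)} = - \frac{26681}{\left(-1\right) 6561} - \frac{13879}{\frac{1}{17} \left(-206 + 188 - 9801 + 8118\right)} = - \frac{26681}{-6561} - \frac{13879}{\frac{1}{17} \left(-1701\right)} = \left(-26681\right) \left(- \frac{1}{6561}\right) - \frac{13879}{- \frac{1701}{17}} = \frac{26681}{6561} - - \frac{235943}{1701} = \frac{26681}{6561} + \frac{235943}{1701} = \frac{6557228}{45927}$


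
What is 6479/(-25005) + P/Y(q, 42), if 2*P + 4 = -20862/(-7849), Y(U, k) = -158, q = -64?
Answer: -7903178683/31009750710 ≈ -0.25486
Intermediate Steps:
P = -5267/7849 (P = -2 + (-20862/(-7849))/2 = -2 + (-20862*(-1/7849))/2 = -2 + (½)*(20862/7849) = -2 + 10431/7849 = -5267/7849 ≈ -0.67104)
6479/(-25005) + P/Y(q, 42) = 6479/(-25005) - 5267/7849/(-158) = 6479*(-1/25005) - 5267/7849*(-1/158) = -6479/25005 + 5267/1240142 = -7903178683/31009750710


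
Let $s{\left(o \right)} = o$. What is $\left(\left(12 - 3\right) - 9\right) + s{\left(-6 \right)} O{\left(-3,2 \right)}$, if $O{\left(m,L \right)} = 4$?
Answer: $-24$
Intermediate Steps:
$\left(\left(12 - 3\right) - 9\right) + s{\left(-6 \right)} O{\left(-3,2 \right)} = \left(\left(12 - 3\right) - 9\right) - 24 = \left(9 - 9\right) - 24 = 0 - 24 = -24$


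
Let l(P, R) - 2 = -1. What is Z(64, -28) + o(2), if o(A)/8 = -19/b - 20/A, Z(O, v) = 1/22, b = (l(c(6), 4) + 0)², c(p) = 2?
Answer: -5103/22 ≈ -231.95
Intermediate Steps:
l(P, R) = 1 (l(P, R) = 2 - 1 = 1)
b = 1 (b = (1 + 0)² = 1² = 1)
Z(O, v) = 1/22
o(A) = -152 - 160/A (o(A) = 8*(-19/1 - 20/A) = 8*(-19*1 - 20/A) = 8*(-19 - 20/A) = -152 - 160/A)
Z(64, -28) + o(2) = 1/22 + (-152 - 160/2) = 1/22 + (-152 - 160*½) = 1/22 + (-152 - 80) = 1/22 - 232 = -5103/22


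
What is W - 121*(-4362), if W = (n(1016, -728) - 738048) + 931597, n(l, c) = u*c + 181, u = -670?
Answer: 1209292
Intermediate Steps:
n(l, c) = 181 - 670*c (n(l, c) = -670*c + 181 = 181 - 670*c)
W = 681490 (W = ((181 - 670*(-728)) - 738048) + 931597 = ((181 + 487760) - 738048) + 931597 = (487941 - 738048) + 931597 = -250107 + 931597 = 681490)
W - 121*(-4362) = 681490 - 121*(-4362) = 681490 - 1*(-527802) = 681490 + 527802 = 1209292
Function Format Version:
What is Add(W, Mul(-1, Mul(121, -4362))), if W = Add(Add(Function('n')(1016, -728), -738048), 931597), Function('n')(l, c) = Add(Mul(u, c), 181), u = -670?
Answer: 1209292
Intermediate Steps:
Function('n')(l, c) = Add(181, Mul(-670, c)) (Function('n')(l, c) = Add(Mul(-670, c), 181) = Add(181, Mul(-670, c)))
W = 681490 (W = Add(Add(Add(181, Mul(-670, -728)), -738048), 931597) = Add(Add(Add(181, 487760), -738048), 931597) = Add(Add(487941, -738048), 931597) = Add(-250107, 931597) = 681490)
Add(W, Mul(-1, Mul(121, -4362))) = Add(681490, Mul(-1, Mul(121, -4362))) = Add(681490, Mul(-1, -527802)) = Add(681490, 527802) = 1209292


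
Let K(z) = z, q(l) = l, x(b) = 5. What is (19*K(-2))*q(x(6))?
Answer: -190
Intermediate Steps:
(19*K(-2))*q(x(6)) = (19*(-2))*5 = -38*5 = -190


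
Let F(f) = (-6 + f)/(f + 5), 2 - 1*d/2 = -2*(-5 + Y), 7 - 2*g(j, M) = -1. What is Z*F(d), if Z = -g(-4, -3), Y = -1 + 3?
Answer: -56/3 ≈ -18.667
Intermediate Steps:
g(j, M) = 4 (g(j, M) = 7/2 - ½*(-1) = 7/2 + ½ = 4)
Y = 2
Z = -4 (Z = -1*4 = -4)
d = -8 (d = 4 - (-4)*(-5 + 2) = 4 - (-4)*(-3) = 4 - 2*6 = 4 - 12 = -8)
F(f) = (-6 + f)/(5 + f)
Z*F(d) = -4*(-6 - 8)/(5 - 8) = -4*(-14)/(-3) = -(-4)*(-14)/3 = -4*14/3 = -56/3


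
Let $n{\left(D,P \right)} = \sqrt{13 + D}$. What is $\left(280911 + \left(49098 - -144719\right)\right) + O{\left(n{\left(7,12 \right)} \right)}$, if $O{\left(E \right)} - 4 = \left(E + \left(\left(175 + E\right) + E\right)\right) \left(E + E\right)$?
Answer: $474852 + 700 \sqrt{5} \approx 4.7642 \cdot 10^{5}$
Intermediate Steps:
$O{\left(E \right)} = 4 + 2 E \left(175 + 3 E\right)$ ($O{\left(E \right)} = 4 + \left(E + \left(\left(175 + E\right) + E\right)\right) \left(E + E\right) = 4 + \left(E + \left(175 + 2 E\right)\right) 2 E = 4 + \left(175 + 3 E\right) 2 E = 4 + 2 E \left(175 + 3 E\right)$)
$\left(280911 + \left(49098 - -144719\right)\right) + O{\left(n{\left(7,12 \right)} \right)} = \left(280911 + \left(49098 - -144719\right)\right) + \left(4 + 6 \left(\sqrt{13 + 7}\right)^{2} + 350 \sqrt{13 + 7}\right) = \left(280911 + \left(49098 + 144719\right)\right) + \left(4 + 6 \left(\sqrt{20}\right)^{2} + 350 \sqrt{20}\right) = \left(280911 + 193817\right) + \left(4 + 6 \left(2 \sqrt{5}\right)^{2} + 350 \cdot 2 \sqrt{5}\right) = 474728 + \left(4 + 6 \cdot 20 + 700 \sqrt{5}\right) = 474728 + \left(4 + 120 + 700 \sqrt{5}\right) = 474728 + \left(124 + 700 \sqrt{5}\right) = 474852 + 700 \sqrt{5}$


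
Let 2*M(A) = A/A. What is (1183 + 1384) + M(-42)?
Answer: 5135/2 ≈ 2567.5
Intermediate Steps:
M(A) = ½ (M(A) = (A/A)/2 = (½)*1 = ½)
(1183 + 1384) + M(-42) = (1183 + 1384) + ½ = 2567 + ½ = 5135/2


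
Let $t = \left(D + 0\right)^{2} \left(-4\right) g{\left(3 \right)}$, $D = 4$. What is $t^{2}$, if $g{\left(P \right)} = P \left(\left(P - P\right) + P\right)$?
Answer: $331776$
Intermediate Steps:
$g{\left(P \right)} = P^{2}$ ($g{\left(P \right)} = P \left(0 + P\right) = P P = P^{2}$)
$t = -576$ ($t = \left(4 + 0\right)^{2} \left(-4\right) 3^{2} = 4^{2} \left(-4\right) 9 = 16 \left(-4\right) 9 = \left(-64\right) 9 = -576$)
$t^{2} = \left(-576\right)^{2} = 331776$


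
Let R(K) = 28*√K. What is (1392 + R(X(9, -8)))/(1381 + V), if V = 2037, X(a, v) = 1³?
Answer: 710/1709 ≈ 0.41545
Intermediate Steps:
X(a, v) = 1
(1392 + R(X(9, -8)))/(1381 + V) = (1392 + 28*√1)/(1381 + 2037) = (1392 + 28*1)/3418 = (1392 + 28)*(1/3418) = 1420*(1/3418) = 710/1709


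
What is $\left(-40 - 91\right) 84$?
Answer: $-11004$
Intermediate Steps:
$\left(-40 - 91\right) 84 = \left(-131\right) 84 = -11004$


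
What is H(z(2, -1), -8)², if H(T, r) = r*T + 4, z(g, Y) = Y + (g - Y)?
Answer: 144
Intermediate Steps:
z(g, Y) = g
H(T, r) = 4 + T*r (H(T, r) = T*r + 4 = 4 + T*r)
H(z(2, -1), -8)² = (4 + 2*(-8))² = (4 - 16)² = (-12)² = 144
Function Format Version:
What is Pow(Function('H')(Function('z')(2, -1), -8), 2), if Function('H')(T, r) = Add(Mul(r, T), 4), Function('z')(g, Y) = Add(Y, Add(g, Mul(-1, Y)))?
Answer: 144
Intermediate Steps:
Function('z')(g, Y) = g
Function('H')(T, r) = Add(4, Mul(T, r)) (Function('H')(T, r) = Add(Mul(T, r), 4) = Add(4, Mul(T, r)))
Pow(Function('H')(Function('z')(2, -1), -8), 2) = Pow(Add(4, Mul(2, -8)), 2) = Pow(Add(4, -16), 2) = Pow(-12, 2) = 144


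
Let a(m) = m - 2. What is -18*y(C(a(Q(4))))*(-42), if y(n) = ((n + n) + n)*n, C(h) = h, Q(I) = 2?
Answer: 0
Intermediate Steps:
a(m) = -2 + m
y(n) = 3*n² (y(n) = (2*n + n)*n = (3*n)*n = 3*n²)
-18*y(C(a(Q(4))))*(-42) = -54*(-2 + 2)²*(-42) = -54*0²*(-42) = -54*0*(-42) = -18*0*(-42) = 0*(-42) = 0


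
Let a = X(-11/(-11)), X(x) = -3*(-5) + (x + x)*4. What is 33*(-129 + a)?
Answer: -3498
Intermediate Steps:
X(x) = 15 + 8*x (X(x) = 15 + (2*x)*4 = 15 + 8*x)
a = 23 (a = 15 + 8*(-11/(-11)) = 15 + 8*(-11*(-1/11)) = 15 + 8*1 = 15 + 8 = 23)
33*(-129 + a) = 33*(-129 + 23) = 33*(-106) = -3498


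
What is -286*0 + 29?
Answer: 29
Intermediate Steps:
-286*0 + 29 = -26*0 + 29 = 0 + 29 = 29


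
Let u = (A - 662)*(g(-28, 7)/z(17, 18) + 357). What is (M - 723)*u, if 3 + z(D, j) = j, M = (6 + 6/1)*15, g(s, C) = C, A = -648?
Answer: 254276764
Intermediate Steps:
M = 180 (M = (6 + 6*1)*15 = (6 + 6)*15 = 12*15 = 180)
z(D, j) = -3 + j
u = -1404844/3 (u = (-648 - 662)*(7/(-3 + 18) + 357) = -1310*(7/15 + 357) = -1310*5362/15 = -1404844/3 ≈ -4.6828e+5)
(M - 723)*u = (180 - 723)*(-1404844/3) = -543*(-1404844/3) = 254276764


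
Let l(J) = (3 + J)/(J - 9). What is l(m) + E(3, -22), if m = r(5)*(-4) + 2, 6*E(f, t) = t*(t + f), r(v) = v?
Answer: 632/9 ≈ 70.222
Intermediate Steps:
E(f, t) = t*(f + t)/6 (E(f, t) = (t*(t + f))/6 = (t*(f + t))/6 = t*(f + t)/6)
m = -18 (m = 5*(-4) + 2 = -20 + 2 = -18)
l(J) = (3 + J)/(-9 + J)
l(m) + E(3, -22) = (3 - 18)/(-9 - 18) + (⅙)*(-22)*(3 - 22) = -15/(-27) + (⅙)*(-22)*(-19) = -1/27*(-15) + 209/3 = 5/9 + 209/3 = 632/9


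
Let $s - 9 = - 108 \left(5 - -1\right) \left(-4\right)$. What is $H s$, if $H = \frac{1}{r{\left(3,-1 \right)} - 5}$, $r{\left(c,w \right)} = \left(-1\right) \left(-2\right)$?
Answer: $-867$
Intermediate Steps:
$r{\left(c,w \right)} = 2$
$H = - \frac{1}{3}$ ($H = \frac{1}{2 - 5} = \frac{1}{-3} = - \frac{1}{3} \approx -0.33333$)
$s = 2601$ ($s = 9 - 108 \left(5 - -1\right) \left(-4\right) = 9 - 108 \left(5 + 1\right) \left(-4\right) = 9 - 108 \cdot 6 \left(-4\right) = 9 - -2592 = 9 + 2592 = 2601$)
$H s = \left(- \frac{1}{3}\right) 2601 = -867$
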